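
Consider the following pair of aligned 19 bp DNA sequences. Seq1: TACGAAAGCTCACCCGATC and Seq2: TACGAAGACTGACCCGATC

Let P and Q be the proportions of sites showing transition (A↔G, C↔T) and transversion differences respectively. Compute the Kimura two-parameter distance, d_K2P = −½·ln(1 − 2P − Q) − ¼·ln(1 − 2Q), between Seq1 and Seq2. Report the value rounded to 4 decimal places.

0.1805

Mismatches occur at site 7 (A↔G, transition), site 8 (G↔A, transition), site 11 (C↔G, transversion).
Of the 3 differences, 2 transitions and 1 transversion over 19 sites: P = 2/19 = 0.105263, Q = 1/19 = 0.052632.
d = −0.5·ln(0.736842) − 0.25·ln(0.894736) = −0.5·(-0.305382) − 0.25·(-0.111227) = 0.1805.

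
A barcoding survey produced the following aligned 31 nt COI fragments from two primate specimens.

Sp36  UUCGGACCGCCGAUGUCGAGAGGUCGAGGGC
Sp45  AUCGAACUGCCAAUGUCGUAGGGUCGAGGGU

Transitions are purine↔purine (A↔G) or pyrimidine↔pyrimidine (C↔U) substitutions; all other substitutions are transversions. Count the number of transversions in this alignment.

Mismatches occur at site 1 (U↔A, transversion), site 5 (G↔A, transition), site 8 (C↔U, transition), site 12 (G↔A, transition), site 19 (A↔U, transversion), site 20 (G↔A, transition), site 21 (A↔G, transition), site 31 (C↔U, transition).
Of the 8 differences, 6 transitions and 2 transversions, so the answer is 2.

2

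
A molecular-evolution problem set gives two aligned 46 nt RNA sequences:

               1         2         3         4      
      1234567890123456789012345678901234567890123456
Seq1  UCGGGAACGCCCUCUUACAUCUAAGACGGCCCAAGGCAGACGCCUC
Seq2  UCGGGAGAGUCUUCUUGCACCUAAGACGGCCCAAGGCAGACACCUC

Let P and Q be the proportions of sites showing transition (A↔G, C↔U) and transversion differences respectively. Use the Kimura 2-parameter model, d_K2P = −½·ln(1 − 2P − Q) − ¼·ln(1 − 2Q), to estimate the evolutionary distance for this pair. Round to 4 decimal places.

0.1772

Differing sites — 7:A/G (Ti); 8:C/A (Tv); 10:C/U (Ti); 12:C/U (Ti); 17:A/G (Ti); 20:U/C (Ti); 42:G/A (Ti).
Of the 7 differences, 6 transitions and 1 transversion over 46 sites: P = 6/46 = 0.130435, Q = 1/46 = 0.021739.
d = −0.5·ln(0.717391) − 0.25·ln(0.956522) = −0.5·(-0.332134) − 0.25·(-0.044451) = 0.1772.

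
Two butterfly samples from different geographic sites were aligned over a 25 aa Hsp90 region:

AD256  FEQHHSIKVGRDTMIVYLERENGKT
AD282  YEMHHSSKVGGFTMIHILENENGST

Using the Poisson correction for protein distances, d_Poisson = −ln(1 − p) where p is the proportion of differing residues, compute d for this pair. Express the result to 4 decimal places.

0.4463

The sequences differ at positions 1 (F/Y), 3 (Q/M), 7 (I/S), 11 (R/G), 12 (D/F), 16 (V/H), 17 (Y/I), 20 (R/N), 24 (K/S).
p = 9/25 = 0.360000.
d = −ln(1 − 0.360000) = −ln(0.640000) = 0.4463.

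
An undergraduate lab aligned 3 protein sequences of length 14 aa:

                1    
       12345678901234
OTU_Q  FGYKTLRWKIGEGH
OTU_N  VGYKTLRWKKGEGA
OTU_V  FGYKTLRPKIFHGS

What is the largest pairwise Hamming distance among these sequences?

6

Pairwise Hamming distances:
  OTU_Q vs OTU_N: 3
  OTU_Q vs OTU_V: 4
  OTU_N vs OTU_V: 6
The largest is 6, between OTU_N and OTU_V.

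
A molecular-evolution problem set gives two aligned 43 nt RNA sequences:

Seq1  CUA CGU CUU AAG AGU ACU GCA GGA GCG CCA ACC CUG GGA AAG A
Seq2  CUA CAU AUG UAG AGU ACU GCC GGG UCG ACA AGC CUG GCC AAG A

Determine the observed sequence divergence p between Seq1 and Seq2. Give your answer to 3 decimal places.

Differing sites — 5:G/A; 7:C/A; 9:U/G; 10:A/U; 21:A/C; 24:A/G; 25:G/U; 28:C/A; 32:C/G; 38:G/C; 39:A/C.
There are 11 differences over 43 sites, so p = 11/43 = 0.256.

0.256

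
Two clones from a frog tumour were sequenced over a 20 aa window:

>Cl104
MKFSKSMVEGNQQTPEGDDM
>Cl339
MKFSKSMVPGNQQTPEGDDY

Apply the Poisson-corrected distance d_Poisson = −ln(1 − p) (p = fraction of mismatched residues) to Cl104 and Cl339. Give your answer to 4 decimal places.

0.1054

The sequences differ at positions 9 (E/P), 20 (M/Y).
p = 2/20 = 0.100000.
d = −ln(1 − 0.100000) = −ln(0.900000) = 0.1054.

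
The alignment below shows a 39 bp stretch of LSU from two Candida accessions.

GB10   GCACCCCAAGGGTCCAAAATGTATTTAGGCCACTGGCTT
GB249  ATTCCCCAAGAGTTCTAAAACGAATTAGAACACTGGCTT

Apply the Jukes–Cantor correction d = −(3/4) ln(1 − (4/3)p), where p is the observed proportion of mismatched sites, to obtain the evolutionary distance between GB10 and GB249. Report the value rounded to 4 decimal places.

0.3961

Mismatches occur at site 1 (G→A), site 2 (C→T), site 3 (A→T), site 11 (G→A), site 14 (C→T), site 16 (A→T), site 20 (T→A), site 21 (G→C), site 22 (T→G), site 24 (T→A), site 29 (G→A), site 30 (C→A).
p = 12/39 = 0.307692.
d = −0.75 · ln(1 − (4/3)·0.307692) = −0.75 · ln(0.589744) = −0.75 · (-0.528067) = 0.3961.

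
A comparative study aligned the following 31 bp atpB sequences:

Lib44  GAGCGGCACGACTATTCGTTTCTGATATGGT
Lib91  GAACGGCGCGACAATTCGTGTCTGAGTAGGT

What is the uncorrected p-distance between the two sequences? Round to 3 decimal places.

Mismatches occur at site 3 (G→A), site 8 (A→G), site 13 (T→A), site 20 (T→G), site 26 (T→G), site 27 (A→T), site 28 (T→A).
There are 7 differences over 31 sites, so p = 7/31 = 0.226.

0.226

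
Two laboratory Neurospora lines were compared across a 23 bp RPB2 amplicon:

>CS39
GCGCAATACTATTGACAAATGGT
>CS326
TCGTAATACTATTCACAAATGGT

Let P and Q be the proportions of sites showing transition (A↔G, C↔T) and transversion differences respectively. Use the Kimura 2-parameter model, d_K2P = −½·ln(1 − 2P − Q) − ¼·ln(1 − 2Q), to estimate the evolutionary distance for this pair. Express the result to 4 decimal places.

0.1433

The sequences differ at positions 1 (G/T, transversion), 4 (C/T, transition), 14 (G/C, transversion).
Of the 3 differences, 1 transition and 2 transversions over 23 sites: P = 1/23 = 0.043478, Q = 2/23 = 0.086957.
d = −0.5·ln(0.826087) − 0.25·ln(0.826086) = −0.5·(-0.191055) − 0.25·(-0.191056) = 0.1433.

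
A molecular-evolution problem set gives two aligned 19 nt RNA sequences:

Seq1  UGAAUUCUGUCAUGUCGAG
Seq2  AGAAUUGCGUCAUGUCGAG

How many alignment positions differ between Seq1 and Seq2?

Mismatches occur at site 1 (U↔A), site 7 (C↔G), site 8 (U↔C).
That gives 3 mismatches out of 19 aligned sites, so the Hamming distance is 3.

3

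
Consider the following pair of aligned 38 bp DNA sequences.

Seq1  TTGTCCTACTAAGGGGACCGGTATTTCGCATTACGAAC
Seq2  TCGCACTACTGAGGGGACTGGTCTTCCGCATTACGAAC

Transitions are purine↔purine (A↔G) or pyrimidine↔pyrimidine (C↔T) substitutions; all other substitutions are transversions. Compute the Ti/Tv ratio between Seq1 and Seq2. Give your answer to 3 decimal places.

Mismatches occur at site 2 (T→C, transition), site 4 (T→C, transition), site 5 (C→A, transversion), site 11 (A→G, transition), site 19 (C→T, transition), site 23 (A→C, transversion), site 26 (T→C, transition).
Of the 7 differences, 5 transitions and 2 transversions, so Ti/Tv = 5/2 = 2.500.

2.500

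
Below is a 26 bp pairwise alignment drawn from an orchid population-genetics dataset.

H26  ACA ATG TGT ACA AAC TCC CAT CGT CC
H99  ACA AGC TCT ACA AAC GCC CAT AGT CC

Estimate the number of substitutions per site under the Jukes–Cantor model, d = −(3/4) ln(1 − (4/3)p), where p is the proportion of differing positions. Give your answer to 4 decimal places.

Differing sites — 5:T/G; 6:G/C; 8:G/C; 16:T/G; 22:C/A.
p = 5/26 = 0.192308.
d = −0.75 · ln(1 − (4/3)·0.192308) = −0.75 · ln(0.743589) = −0.75 · (-0.296267) = 0.2222.

0.2222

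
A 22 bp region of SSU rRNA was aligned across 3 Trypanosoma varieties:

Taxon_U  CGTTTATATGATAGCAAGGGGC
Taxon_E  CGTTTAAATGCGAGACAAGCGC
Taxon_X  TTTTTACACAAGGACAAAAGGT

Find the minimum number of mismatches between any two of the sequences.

Pairwise Hamming distances:
  Taxon_U vs Taxon_E: 7
  Taxon_U vs Taxon_X: 11
  Taxon_E vs Taxon_X: 13
The smallest is 7, between Taxon_U and Taxon_E.

7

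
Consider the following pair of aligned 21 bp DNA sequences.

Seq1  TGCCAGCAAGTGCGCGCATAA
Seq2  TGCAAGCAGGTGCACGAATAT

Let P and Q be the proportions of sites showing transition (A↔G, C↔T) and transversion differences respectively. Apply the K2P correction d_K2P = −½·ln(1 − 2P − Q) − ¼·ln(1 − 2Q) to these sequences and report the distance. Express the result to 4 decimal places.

0.2869

Mismatches occur at site 4 (C→A, transversion), site 9 (A→G, transition), site 14 (G→A, transition), site 17 (C→A, transversion), site 21 (A→T, transversion).
Of the 5 differences, 2 transitions and 3 transversions over 21 sites: P = 2/21 = 0.095238, Q = 3/21 = 0.142857.
d = −0.5·ln(0.666667) − 0.25·ln(0.714286) = −0.5·(-0.405465) − 0.25·(-0.336472) = 0.2869.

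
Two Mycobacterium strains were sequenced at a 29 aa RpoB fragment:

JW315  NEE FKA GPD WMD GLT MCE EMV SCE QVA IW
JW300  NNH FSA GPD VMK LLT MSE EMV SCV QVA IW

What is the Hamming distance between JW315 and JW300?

Mismatches occur at site 2 (E/N), site 3 (E/H), site 5 (K/S), site 10 (W/V), site 12 (D/K), site 13 (G/L), site 17 (C/S), site 24 (E/V).
That gives 8 mismatches out of 29 aligned sites, so the Hamming distance is 8.

8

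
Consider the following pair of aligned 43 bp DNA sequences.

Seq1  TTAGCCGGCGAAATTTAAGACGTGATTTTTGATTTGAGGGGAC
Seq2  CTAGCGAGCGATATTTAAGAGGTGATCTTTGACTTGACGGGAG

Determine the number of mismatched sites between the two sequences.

9

Mismatches occur at site 1 (T→C), site 6 (C→G), site 7 (G→A), site 12 (A→T), site 21 (C→G), site 27 (T→C), site 33 (T→C), site 38 (G→C), site 43 (C→G).
That gives 9 mismatches out of 43 aligned sites, so the Hamming distance is 9.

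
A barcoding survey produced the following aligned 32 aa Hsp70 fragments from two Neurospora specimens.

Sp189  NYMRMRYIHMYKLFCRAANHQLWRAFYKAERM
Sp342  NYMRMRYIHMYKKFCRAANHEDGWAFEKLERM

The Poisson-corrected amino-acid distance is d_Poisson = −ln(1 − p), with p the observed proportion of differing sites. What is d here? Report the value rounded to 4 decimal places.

The sequences differ at positions 13 (L/K), 21 (Q/E), 22 (L/D), 23 (W/G), 24 (R/W), 27 (Y/E), 29 (A/L).
p = 7/32 = 0.218750.
d = −ln(1 − 0.218750) = −ln(0.781250) = 0.2469.

0.2469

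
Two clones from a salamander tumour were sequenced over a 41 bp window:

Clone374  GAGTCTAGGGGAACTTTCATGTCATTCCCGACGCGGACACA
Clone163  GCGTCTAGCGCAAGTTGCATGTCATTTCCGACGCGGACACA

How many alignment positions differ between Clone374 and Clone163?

6

Mismatches occur at site 2 (A→C), site 9 (G→C), site 11 (G→C), site 14 (C→G), site 17 (T→G), site 27 (C→T).
That gives 6 mismatches out of 41 aligned sites, so the Hamming distance is 6.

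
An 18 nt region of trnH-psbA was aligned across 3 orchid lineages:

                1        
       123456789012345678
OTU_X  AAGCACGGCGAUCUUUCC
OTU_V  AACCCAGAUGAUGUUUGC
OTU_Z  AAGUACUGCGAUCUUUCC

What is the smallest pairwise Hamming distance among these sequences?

2

Pairwise Hamming distances:
  OTU_X vs OTU_V: 7
  OTU_X vs OTU_Z: 2
  OTU_V vs OTU_Z: 9
The smallest is 2, between OTU_X and OTU_Z.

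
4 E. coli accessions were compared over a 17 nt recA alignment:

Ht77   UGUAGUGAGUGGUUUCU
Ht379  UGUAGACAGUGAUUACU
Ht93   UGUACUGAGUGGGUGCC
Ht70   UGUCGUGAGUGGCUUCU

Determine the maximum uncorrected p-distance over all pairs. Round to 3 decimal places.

Pairwise Hamming distances:
  Ht77 vs Ht379: 4
  Ht77 vs Ht93: 4
  Ht77 vs Ht70: 2
  Ht379 vs Ht93: 7
  Ht379 vs Ht70: 6
  Ht93 vs Ht70: 5
The largest is 7 mismatches, between Ht379 and Ht93; p = 7/17 = 0.412.

0.412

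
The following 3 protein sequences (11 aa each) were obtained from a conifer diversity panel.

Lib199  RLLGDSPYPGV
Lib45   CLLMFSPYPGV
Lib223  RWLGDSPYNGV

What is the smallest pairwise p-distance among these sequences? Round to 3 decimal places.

0.182

Pairwise Hamming distances:
  Lib199 vs Lib45: 3
  Lib199 vs Lib223: 2
  Lib45 vs Lib223: 5
The smallest is 2 mismatches, between Lib199 and Lib223; p = 2/11 = 0.182.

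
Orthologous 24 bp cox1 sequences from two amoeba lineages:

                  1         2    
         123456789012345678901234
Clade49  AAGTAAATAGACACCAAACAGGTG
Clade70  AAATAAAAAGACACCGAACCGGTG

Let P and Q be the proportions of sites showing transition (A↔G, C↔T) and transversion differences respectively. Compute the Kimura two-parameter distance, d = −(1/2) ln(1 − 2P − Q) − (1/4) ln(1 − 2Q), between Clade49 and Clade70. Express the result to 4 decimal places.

0.1894

Mismatches occur at site 3 (G↔A, transition), site 8 (T↔A, transversion), site 16 (A↔G, transition), site 20 (A↔C, transversion).
Of the 4 differences, 2 transitions and 2 transversions over 24 sites: P = 2/24 = 0.083333, Q = 2/24 = 0.083333.
d = −0.5·ln(0.750001) − 0.25·ln(0.833334) = −0.5·(-0.287681) − 0.25·(-0.182321) = 0.1894.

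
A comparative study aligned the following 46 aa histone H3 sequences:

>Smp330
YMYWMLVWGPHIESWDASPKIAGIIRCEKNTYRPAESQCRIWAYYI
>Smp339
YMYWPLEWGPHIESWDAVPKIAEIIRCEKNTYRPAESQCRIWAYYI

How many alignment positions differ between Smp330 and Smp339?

Differing sites — 5:M/P; 7:V/E; 18:S/V; 23:G/E.
That gives 4 mismatches out of 46 aligned sites, so the Hamming distance is 4.

4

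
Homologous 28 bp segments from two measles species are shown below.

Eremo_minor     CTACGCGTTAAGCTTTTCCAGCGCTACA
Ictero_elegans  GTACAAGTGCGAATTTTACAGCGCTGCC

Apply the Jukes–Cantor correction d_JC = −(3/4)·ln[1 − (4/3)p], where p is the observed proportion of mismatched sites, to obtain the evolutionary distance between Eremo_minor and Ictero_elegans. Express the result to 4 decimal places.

Differing sites — 1:C/G; 5:G/A; 6:C/A; 9:T/G; 10:A/C; 11:A/G; 12:G/A; 13:C/A; 18:C/A; 26:A/G; 28:A/C.
p = 11/28 = 0.392857.
d = −0.75 · ln(1 − (4/3)·0.392857) = −0.75 · ln(0.476191) = −0.75 · (-0.741936) = 0.5565.

0.5565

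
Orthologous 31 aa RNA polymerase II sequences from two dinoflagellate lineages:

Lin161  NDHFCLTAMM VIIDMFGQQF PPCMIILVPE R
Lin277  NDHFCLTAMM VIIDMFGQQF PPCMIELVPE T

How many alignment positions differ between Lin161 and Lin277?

The sequences differ at positions 26 (I/E), 31 (R/T).
That gives 2 mismatches out of 31 aligned sites, so the Hamming distance is 2.

2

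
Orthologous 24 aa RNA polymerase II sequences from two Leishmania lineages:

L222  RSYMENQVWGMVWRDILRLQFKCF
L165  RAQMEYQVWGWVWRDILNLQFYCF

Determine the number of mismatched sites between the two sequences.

6

Mismatches occur at site 2 (S→A), site 3 (Y→Q), site 6 (N→Y), site 11 (M→W), site 18 (R→N), site 22 (K→Y).
That gives 6 mismatches out of 24 aligned sites, so the Hamming distance is 6.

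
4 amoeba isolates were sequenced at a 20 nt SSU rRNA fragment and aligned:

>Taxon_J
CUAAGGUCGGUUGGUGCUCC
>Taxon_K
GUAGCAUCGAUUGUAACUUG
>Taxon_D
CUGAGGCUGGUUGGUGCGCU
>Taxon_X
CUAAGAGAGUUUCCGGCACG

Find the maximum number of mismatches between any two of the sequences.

14

Pairwise Hamming distances:
  Taxon_J vs Taxon_K: 10
  Taxon_J vs Taxon_D: 5
  Taxon_J vs Taxon_X: 9
  Taxon_K vs Taxon_D: 14
  Taxon_K vs Taxon_X: 12
  Taxon_D vs Taxon_X: 10
The largest is 14, between Taxon_K and Taxon_D.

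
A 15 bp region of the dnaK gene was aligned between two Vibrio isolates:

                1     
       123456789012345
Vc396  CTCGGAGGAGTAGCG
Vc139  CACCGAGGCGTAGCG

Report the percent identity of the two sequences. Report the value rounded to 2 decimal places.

80.00%

Differing sites — 2:T/A; 4:G/C; 9:A/C.
12 of the 15 sites match, so the percent identity is 12/15 × 100 = 80.00%.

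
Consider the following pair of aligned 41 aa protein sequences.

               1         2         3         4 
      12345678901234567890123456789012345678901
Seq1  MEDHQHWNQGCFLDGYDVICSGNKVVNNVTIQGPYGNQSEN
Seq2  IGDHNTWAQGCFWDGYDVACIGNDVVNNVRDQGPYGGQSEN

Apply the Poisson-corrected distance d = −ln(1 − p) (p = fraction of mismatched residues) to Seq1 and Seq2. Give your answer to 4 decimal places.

0.3463

The sequences differ at positions 1 (M/I), 2 (E/G), 5 (Q/N), 6 (H/T), 8 (N/A), 13 (L/W), 19 (I/A), 21 (S/I), 24 (K/D), 30 (T/R), 31 (I/D), 37 (N/G).
p = 12/41 = 0.292683.
d = −ln(1 − 0.292683) = −ln(0.707317) = 0.3463.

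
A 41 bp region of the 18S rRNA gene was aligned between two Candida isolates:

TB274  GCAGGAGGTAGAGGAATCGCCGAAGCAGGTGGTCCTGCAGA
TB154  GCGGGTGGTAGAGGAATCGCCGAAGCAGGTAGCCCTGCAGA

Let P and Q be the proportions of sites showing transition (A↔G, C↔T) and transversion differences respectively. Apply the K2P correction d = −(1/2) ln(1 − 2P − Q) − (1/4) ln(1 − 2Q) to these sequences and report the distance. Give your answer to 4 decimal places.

Differing sites — 3:A/G (Ti); 6:A/T (Tv); 31:G/A (Ti); 33:T/C (Ti).
Of the 4 differences, 3 transitions and 1 transversion over 41 sites: P = 3/41 = 0.073171, Q = 1/41 = 0.024390.
d = −0.5·ln(0.829268) − 0.25·ln(0.951220) = −0.5·(-0.187212) − 0.25·(-0.050010) = 0.1061.

0.1061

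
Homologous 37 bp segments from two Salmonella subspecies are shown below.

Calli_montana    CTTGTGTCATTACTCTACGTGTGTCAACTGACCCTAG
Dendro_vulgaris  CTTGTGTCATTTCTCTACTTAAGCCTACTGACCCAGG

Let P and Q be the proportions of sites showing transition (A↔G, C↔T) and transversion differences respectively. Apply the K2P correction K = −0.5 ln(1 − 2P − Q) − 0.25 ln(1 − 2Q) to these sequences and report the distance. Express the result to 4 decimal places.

0.2552

The sequences differ at positions 12 (A/T, transversion), 19 (G/T, transversion), 21 (G/A, transition), 22 (T/A, transversion), 24 (T/C, transition), 26 (A/T, transversion), 35 (T/A, transversion), 36 (A/G, transition).
Of the 8 differences, 3 transitions and 5 transversions over 37 sites: P = 3/37 = 0.081081, Q = 5/37 = 0.135135.
d = −0.5·ln(0.702703) − 0.25·ln(0.729730) = −0.5·(-0.352821) − 0.25·(-0.315081) = 0.2552.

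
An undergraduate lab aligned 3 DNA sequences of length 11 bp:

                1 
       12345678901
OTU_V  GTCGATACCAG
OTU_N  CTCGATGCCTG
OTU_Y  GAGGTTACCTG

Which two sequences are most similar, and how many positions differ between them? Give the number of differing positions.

Pairwise Hamming distances:
  OTU_V vs OTU_N: 3
  OTU_V vs OTU_Y: 4
  OTU_N vs OTU_Y: 5
The smallest is 3, between OTU_V and OTU_N.

3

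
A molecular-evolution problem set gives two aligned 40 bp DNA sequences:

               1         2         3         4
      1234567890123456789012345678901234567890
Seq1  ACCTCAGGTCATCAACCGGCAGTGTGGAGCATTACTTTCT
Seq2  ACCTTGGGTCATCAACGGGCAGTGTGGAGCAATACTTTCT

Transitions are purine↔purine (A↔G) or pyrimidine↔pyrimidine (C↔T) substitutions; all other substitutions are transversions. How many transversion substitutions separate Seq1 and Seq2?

The sequences differ at positions 5 (C/T, transition), 6 (A/G, transition), 17 (C/G, transversion), 32 (T/A, transversion).
Of the 4 differences, 2 transitions and 2 transversions, so the answer is 2.

2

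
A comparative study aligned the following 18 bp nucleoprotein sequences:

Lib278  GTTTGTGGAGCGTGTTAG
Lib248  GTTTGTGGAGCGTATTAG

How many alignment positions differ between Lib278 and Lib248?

1

Differing sites — 14:G/A.
That gives 1 mismatch out of 18 aligned sites, so the Hamming distance is 1.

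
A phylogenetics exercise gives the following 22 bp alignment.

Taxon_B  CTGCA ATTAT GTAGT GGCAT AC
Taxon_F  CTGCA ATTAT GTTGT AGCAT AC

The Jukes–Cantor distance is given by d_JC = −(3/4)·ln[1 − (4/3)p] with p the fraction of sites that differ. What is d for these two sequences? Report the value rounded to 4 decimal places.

The sequences differ at positions 13 (A/T), 16 (G/A).
p = 2/22 = 0.090909.
d = −0.75 · ln(1 − (4/3)·0.090909) = −0.75 · ln(0.878788) = −0.75 · (-0.129212) = 0.0969.

0.0969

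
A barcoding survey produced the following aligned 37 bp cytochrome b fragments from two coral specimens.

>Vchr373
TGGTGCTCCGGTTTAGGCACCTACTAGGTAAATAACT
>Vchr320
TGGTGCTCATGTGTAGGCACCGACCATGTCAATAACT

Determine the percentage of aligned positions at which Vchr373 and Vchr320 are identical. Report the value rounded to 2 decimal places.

81.08%

Mismatches occur at site 9 (C/A), site 10 (G/T), site 13 (T/G), site 22 (T/G), site 25 (T/C), site 27 (G/T), site 30 (A/C).
30 of the 37 sites match, so the percent identity is 30/37 × 100 = 81.08%.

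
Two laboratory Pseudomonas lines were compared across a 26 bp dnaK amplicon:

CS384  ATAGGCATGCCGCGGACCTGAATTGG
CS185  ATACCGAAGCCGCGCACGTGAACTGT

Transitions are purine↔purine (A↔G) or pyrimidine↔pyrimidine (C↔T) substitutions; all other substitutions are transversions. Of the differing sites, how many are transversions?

The sequences differ at positions 4 (G/C, transversion), 5 (G/C, transversion), 6 (C/G, transversion), 8 (T/A, transversion), 15 (G/C, transversion), 18 (C/G, transversion), 23 (T/C, transition), 26 (G/T, transversion).
Of the 8 differences, 1 transition and 7 transversions, so the answer is 7.

7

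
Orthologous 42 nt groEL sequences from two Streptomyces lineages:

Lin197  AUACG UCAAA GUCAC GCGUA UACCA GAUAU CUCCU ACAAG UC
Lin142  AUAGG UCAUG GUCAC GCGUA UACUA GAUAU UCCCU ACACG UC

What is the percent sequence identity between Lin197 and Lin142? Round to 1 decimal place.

Mismatches occur at site 4 (C→G), site 9 (A→U), site 10 (A→G), site 24 (C→U), site 31 (C→U), site 32 (U→C), site 39 (A→C).
35 of the 42 sites match, so the percent identity is 35/42 × 100 = 83.3%.

83.3%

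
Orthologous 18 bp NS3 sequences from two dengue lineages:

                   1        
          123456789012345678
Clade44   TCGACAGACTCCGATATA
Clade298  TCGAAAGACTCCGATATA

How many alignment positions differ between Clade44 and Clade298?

Differing sites — 5:C/A.
That gives 1 mismatch out of 18 aligned sites, so the Hamming distance is 1.

1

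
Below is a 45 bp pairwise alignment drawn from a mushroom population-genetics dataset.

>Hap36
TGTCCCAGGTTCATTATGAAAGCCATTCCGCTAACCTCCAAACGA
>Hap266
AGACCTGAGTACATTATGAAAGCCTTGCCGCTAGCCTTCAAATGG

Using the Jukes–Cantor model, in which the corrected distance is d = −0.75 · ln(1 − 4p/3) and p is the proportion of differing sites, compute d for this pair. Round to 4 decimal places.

Mismatches occur at site 1 (T→A), site 3 (T→A), site 6 (C→T), site 7 (A→G), site 8 (G→A), site 11 (T→A), site 25 (A→T), site 27 (T→G), site 34 (A→G), site 38 (C→T), site 43 (C→T), site 45 (A→G).
p = 12/45 = 0.266667.
d = −0.75 · ln(1 − (4/3)·0.266667) = −0.75 · ln(0.644444) = −0.75 · (-0.439367) = 0.3295.

0.3295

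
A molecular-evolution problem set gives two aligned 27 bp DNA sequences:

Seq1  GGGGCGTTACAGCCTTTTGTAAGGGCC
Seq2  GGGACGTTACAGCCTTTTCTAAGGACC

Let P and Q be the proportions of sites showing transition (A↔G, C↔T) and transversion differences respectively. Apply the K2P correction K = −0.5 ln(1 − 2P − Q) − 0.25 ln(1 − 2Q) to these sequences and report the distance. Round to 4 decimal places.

0.1216

The sequences differ at positions 4 (G/A, transition), 19 (G/C, transversion), 25 (G/A, transition).
Of the 3 differences, 2 transitions and 1 transversion over 27 sites: P = 2/27 = 0.074074, Q = 1/27 = 0.037037.
d = −0.5·ln(0.814815) − 0.25·ln(0.925926) = −0.5·(-0.204794) − 0.25·(-0.076961) = 0.1216.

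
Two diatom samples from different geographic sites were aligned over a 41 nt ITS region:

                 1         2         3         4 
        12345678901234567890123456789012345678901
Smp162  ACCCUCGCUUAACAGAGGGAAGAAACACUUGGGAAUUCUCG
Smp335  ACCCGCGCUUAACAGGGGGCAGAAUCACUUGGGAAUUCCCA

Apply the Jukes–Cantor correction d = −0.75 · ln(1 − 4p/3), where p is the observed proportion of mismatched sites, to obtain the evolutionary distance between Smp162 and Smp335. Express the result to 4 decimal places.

The sequences differ at positions 5 (U/G), 16 (A/G), 20 (A/C), 25 (A/U), 39 (U/C), 41 (G/A).
p = 6/41 = 0.146341.
d = −0.75 · ln(1 − (4/3)·0.146341) = −0.75 · ln(0.804879) = −0.75 · (-0.217063) = 0.1628.

0.1628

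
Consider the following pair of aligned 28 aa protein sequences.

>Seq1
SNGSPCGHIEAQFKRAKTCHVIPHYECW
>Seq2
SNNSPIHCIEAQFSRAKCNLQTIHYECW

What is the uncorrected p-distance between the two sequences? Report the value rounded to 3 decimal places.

0.393

The sequences differ at positions 3 (G/N), 6 (C/I), 7 (G/H), 8 (H/C), 14 (K/S), 18 (T/C), 19 (C/N), 20 (H/L), 21 (V/Q), 22 (I/T), 23 (P/I).
There are 11 differences over 28 sites, so p = 11/28 = 0.393.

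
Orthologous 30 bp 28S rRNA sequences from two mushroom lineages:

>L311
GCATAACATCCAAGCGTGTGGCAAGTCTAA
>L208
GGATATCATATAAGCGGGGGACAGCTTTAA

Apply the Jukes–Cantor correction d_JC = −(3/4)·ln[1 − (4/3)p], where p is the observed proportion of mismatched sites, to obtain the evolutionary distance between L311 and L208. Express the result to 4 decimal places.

0.4408

Mismatches occur at site 2 (C/G), site 6 (A/T), site 10 (C/A), site 11 (C/T), site 17 (T/G), site 19 (T/G), site 21 (G/A), site 24 (A/G), site 25 (G/C), site 27 (C/T).
p = 10/30 = 0.333333.
d = −0.75 · ln(1 − (4/3)·0.333333) = −0.75 · ln(0.555556) = −0.75 · (-0.587786) = 0.4408.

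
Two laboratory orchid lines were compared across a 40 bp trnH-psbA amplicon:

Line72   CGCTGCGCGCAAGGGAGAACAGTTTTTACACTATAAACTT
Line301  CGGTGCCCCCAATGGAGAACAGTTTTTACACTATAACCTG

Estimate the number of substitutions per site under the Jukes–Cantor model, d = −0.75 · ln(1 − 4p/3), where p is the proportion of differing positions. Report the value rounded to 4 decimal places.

Differing sites — 3:C/G; 7:G/C; 9:G/C; 13:G/T; 37:A/C; 40:T/G.
p = 6/40 = 0.150000.
d = −0.75 · ln(1 − (4/3)·0.150000) = −0.75 · ln(0.800000) = −0.75 · (-0.223144) = 0.1674.

0.1674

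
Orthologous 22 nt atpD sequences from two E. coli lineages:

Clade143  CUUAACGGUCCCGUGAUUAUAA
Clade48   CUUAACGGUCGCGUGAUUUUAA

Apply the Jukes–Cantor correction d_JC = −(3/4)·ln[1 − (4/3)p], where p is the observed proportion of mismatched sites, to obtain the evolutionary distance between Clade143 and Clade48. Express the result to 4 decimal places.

Mismatches occur at site 11 (C/G), site 19 (A/U).
p = 2/22 = 0.090909.
d = −0.75 · ln(1 − (4/3)·0.090909) = −0.75 · ln(0.878788) = −0.75 · (-0.129212) = 0.0969.

0.0969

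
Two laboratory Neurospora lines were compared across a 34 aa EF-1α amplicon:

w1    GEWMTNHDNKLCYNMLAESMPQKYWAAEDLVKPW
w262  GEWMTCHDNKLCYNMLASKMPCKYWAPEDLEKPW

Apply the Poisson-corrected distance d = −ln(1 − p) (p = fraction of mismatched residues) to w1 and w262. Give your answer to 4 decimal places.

Differing sites — 6:N/C; 18:E/S; 19:S/K; 22:Q/C; 27:A/P; 31:V/E.
p = 6/34 = 0.176471.
d = −ln(1 − 0.176471) = −ln(0.823529) = 0.1942.

0.1942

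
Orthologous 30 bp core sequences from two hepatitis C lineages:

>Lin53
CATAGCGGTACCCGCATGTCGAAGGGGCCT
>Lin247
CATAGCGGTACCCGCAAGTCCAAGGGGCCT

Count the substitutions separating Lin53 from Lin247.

2

Differing sites — 17:T/A; 21:G/C.
That gives 2 mismatches out of 30 aligned sites, so the Hamming distance is 2.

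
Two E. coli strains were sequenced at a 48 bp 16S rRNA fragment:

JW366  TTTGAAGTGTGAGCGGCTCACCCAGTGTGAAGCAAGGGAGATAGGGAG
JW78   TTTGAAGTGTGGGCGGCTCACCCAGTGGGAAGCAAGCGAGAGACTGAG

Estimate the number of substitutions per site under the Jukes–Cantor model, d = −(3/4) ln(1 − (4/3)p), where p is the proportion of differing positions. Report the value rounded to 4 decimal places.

0.1367

The sequences differ at positions 12 (A/G), 28 (T/G), 37 (G/C), 42 (T/G), 44 (G/C), 45 (G/T).
p = 6/48 = 0.125000.
d = −0.75 · ln(1 − (4/3)·0.125000) = −0.75 · ln(0.833333) = −0.75 · (-0.182322) = 0.1367.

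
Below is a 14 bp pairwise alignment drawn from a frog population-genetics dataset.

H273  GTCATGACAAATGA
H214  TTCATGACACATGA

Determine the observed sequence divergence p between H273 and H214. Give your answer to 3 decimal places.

0.143

Differing sites — 1:G/T; 10:A/C.
There are 2 differences over 14 sites, so p = 2/14 = 0.143.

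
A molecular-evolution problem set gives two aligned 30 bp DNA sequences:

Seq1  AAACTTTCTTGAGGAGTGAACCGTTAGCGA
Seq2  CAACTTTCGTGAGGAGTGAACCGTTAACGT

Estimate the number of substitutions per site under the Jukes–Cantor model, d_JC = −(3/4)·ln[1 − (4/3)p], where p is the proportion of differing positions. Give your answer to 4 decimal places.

Differing sites — 1:A/C; 9:T/G; 27:G/A; 30:A/T.
p = 4/30 = 0.133333.
d = −0.75 · ln(1 − (4/3)·0.133333) = −0.75 · ln(0.822223) = −0.75 · (-0.195744) = 0.1468.

0.1468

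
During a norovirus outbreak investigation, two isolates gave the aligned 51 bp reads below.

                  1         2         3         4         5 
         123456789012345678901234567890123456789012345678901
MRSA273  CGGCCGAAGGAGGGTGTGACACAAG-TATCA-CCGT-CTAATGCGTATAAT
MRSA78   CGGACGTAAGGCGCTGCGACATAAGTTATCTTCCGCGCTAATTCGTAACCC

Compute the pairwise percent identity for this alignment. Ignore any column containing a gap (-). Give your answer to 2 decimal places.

Excluding the 3 gap columns leaves 48 comparable sites.
Differing sites — 4:C/A; 7:A/T; 9:G/A; 11:A/G; 12:G/C; 14:G/C; 17:T/C; 22:C/T; 31:A/T; 36:T/C; 43:G/T; 48:T/A; 49:A/C; 50:A/C; 51:T/C.
33 of the 48 comparable sites match, so the percent identity is 33/48 × 100 = 68.75%.

68.75%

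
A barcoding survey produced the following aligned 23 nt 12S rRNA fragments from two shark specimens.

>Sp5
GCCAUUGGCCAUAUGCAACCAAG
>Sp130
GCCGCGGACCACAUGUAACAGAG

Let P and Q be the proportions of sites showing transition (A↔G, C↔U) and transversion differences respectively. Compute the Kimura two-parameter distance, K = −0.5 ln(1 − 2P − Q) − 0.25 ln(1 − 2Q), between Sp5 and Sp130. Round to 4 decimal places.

0.5169

Mismatches occur at site 4 (A↔G, transition), site 5 (U↔C, transition), site 6 (U↔G, transversion), site 8 (G↔A, transition), site 12 (U↔C, transition), site 16 (C↔U, transition), site 20 (C↔A, transversion), site 21 (A↔G, transition).
Of the 8 differences, 6 transitions and 2 transversions over 23 sites: P = 6/23 = 0.260870, Q = 2/23 = 0.086957.
d = −0.5·ln(0.391303) − 0.25·ln(0.826086) = −0.5·(-0.938273) − 0.25·(-0.191056) = 0.5169.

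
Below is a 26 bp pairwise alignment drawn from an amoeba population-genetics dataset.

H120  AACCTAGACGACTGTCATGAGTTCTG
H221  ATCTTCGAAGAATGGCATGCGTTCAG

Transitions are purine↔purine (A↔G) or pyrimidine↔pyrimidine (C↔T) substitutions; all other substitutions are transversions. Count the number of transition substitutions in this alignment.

Differing sites — 2:A/T (Tv); 4:C/T (Ti); 6:A/C (Tv); 9:C/A (Tv); 12:C/A (Tv); 15:T/G (Tv); 20:A/C (Tv); 25:T/A (Tv).
Of the 8 differences, 1 transition and 7 transversions, so the answer is 1.

1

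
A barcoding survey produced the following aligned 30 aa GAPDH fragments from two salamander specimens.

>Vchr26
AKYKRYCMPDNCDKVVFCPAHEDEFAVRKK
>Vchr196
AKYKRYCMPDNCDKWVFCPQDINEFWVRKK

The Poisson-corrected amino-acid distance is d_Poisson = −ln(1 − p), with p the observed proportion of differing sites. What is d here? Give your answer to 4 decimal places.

0.2231

The sequences differ at positions 15 (V/W), 20 (A/Q), 21 (H/D), 22 (E/I), 23 (D/N), 26 (A/W).
p = 6/30 = 0.200000.
d = −ln(1 − 0.200000) = −ln(0.800000) = 0.2231.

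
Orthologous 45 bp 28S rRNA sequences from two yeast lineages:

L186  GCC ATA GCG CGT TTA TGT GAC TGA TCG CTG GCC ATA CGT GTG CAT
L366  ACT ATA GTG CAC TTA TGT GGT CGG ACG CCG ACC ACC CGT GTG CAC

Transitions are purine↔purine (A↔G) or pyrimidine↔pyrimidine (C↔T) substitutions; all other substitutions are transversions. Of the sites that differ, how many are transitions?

Mismatches occur at site 1 (G→A, transition), site 3 (C→T, transition), site 8 (C→T, transition), site 11 (G→A, transition), site 12 (T→C, transition), site 20 (A→G, transition), site 21 (C→T, transition), site 22 (T→C, transition), site 24 (A→G, transition), site 25 (T→A, transversion), site 29 (T→C, transition), site 31 (G→A, transition), site 35 (T→C, transition), site 36 (A→C, transversion), site 45 (T→C, transition).
Of the 15 differences, 13 transitions and 2 transversions, so the answer is 13.

13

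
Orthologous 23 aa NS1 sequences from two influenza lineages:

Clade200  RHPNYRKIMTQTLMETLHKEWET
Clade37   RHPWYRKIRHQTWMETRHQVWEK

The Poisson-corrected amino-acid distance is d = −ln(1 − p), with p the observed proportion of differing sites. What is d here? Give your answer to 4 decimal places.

The sequences differ at positions 4 (N/W), 9 (M/R), 10 (T/H), 13 (L/W), 17 (L/R), 19 (K/Q), 20 (E/V), 23 (T/K).
p = 8/23 = 0.347826.
d = −ln(1 − 0.347826) = −ln(0.652174) = 0.4274.

0.4274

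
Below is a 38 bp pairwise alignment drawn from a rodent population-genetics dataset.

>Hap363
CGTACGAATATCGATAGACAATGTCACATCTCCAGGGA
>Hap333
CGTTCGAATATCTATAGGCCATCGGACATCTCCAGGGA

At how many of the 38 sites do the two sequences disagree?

The sequences differ at positions 4 (A/T), 13 (G/T), 18 (A/G), 20 (A/C), 23 (G/C), 24 (T/G), 25 (C/G).
That gives 7 mismatches out of 38 aligned sites, so the Hamming distance is 7.

7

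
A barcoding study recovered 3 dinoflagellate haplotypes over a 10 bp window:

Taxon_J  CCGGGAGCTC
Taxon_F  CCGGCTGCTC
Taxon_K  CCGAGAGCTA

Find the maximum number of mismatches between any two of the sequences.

4

Pairwise Hamming distances:
  Taxon_J vs Taxon_F: 2
  Taxon_J vs Taxon_K: 2
  Taxon_F vs Taxon_K: 4
The largest is 4, between Taxon_F and Taxon_K.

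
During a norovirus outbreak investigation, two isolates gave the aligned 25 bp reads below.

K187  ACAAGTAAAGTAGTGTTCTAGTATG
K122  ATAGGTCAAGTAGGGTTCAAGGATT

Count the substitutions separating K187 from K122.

7

The sequences differ at positions 2 (C/T), 4 (A/G), 7 (A/C), 14 (T/G), 19 (T/A), 22 (T/G), 25 (G/T).
That gives 7 mismatches out of 25 aligned sites, so the Hamming distance is 7.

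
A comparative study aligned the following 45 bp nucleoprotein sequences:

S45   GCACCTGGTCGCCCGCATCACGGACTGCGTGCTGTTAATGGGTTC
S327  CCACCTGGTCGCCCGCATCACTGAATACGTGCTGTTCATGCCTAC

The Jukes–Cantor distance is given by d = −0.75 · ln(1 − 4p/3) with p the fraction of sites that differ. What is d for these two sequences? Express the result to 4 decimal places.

0.2029

Differing sites — 1:G/C; 22:G/T; 25:C/A; 27:G/A; 37:A/C; 41:G/C; 42:G/C; 44:T/A.
p = 8/45 = 0.177778.
d = −0.75 · ln(1 − (4/3)·0.177778) = −0.75 · ln(0.762963) = −0.75 · (-0.270546) = 0.2029.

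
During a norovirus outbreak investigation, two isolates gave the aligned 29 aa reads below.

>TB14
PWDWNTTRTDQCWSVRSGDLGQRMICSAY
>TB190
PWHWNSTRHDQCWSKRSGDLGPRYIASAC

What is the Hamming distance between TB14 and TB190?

Mismatches occur at site 3 (D/H), site 6 (T/S), site 9 (T/H), site 15 (V/K), site 22 (Q/P), site 24 (M/Y), site 26 (C/A), site 29 (Y/C).
That gives 8 mismatches out of 29 aligned sites, so the Hamming distance is 8.

8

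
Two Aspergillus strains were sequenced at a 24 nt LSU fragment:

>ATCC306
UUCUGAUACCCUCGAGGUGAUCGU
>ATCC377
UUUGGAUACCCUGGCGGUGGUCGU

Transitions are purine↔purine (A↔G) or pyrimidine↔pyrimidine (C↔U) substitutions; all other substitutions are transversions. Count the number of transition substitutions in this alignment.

2

Differing sites — 3:C/U (Ti); 4:U/G (Tv); 13:C/G (Tv); 15:A/C (Tv); 20:A/G (Ti).
Of the 5 differences, 2 transitions and 3 transversions, so the answer is 2.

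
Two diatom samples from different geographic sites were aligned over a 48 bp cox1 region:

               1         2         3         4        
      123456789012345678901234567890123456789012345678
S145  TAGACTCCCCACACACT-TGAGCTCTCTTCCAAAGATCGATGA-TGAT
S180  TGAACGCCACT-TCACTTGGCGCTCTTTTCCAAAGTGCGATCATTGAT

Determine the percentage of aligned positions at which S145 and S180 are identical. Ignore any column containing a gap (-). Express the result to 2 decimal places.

73.33%

Excluding the 3 gap columns leaves 45 comparable sites.
The sequences differ at positions 2 (A/G), 3 (G/A), 6 (T/G), 9 (C/A), 11 (A/T), 13 (A/T), 19 (T/G), 21 (A/C), 27 (C/T), 36 (A/T), 37 (T/G), 42 (G/C).
33 of the 45 comparable sites match, so the percent identity is 33/45 × 100 = 73.33%.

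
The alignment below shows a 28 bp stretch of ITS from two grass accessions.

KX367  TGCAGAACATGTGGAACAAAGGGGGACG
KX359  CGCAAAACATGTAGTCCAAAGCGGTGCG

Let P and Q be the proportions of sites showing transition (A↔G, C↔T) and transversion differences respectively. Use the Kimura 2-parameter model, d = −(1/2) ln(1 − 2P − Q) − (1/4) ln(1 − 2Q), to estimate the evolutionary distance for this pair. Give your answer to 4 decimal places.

The sequences differ at positions 1 (T/C, transition), 5 (G/A, transition), 13 (G/A, transition), 15 (A/T, transversion), 16 (A/C, transversion), 22 (G/C, transversion), 25 (G/T, transversion), 26 (A/G, transition).
Of the 8 differences, 4 transitions and 4 transversions over 28 sites: P = 4/28 = 0.142857, Q = 4/28 = 0.142857.
d = −0.5·ln(0.571429) − 0.25·ln(0.714286) = −0.5·(-0.559615) − 0.25·(-0.336472) = 0.3639.

0.3639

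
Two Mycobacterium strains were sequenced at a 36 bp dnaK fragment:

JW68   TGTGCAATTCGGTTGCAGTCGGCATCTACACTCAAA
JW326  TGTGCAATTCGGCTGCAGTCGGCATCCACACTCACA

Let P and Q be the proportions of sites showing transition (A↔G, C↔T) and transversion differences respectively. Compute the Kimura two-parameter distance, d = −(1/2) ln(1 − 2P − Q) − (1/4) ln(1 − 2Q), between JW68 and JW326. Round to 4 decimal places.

Mismatches occur at site 13 (T→C, transition), site 27 (T→C, transition), site 35 (A→C, transversion).
Of the 3 differences, 2 transitions and 1 transversion over 36 sites: P = 2/36 = 0.055556, Q = 1/36 = 0.027778.
d = −0.5·ln(0.861110) − 0.25·ln(0.944444) = −0.5·(-0.149533) − 0.25·(-0.057159) = 0.0891.

0.0891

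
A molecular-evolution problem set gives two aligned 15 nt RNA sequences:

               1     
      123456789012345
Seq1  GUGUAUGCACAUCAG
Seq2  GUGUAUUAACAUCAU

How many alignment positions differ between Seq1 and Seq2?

The sequences differ at positions 7 (G/U), 8 (C/A), 15 (G/U).
That gives 3 mismatches out of 15 aligned sites, so the Hamming distance is 3.

3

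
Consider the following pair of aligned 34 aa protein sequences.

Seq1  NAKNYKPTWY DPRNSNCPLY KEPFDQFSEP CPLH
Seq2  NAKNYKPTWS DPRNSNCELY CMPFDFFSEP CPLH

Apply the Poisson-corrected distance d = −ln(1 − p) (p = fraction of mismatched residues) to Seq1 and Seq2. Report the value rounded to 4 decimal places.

The sequences differ at positions 10 (Y/S), 18 (P/E), 21 (K/C), 22 (E/M), 26 (Q/F).
p = 5/34 = 0.147059.
d = −ln(1 − 0.147059) = −ln(0.852941) = 0.1591.

0.1591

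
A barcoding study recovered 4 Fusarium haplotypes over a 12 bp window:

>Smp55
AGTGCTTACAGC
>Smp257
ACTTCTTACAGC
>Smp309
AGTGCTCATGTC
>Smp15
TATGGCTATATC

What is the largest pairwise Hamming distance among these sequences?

Pairwise Hamming distances:
  Smp55 vs Smp257: 2
  Smp55 vs Smp309: 4
  Smp55 vs Smp15: 6
  Smp257 vs Smp309: 6
  Smp257 vs Smp15: 7
  Smp309 vs Smp15: 6
The largest is 7, between Smp257 and Smp15.

7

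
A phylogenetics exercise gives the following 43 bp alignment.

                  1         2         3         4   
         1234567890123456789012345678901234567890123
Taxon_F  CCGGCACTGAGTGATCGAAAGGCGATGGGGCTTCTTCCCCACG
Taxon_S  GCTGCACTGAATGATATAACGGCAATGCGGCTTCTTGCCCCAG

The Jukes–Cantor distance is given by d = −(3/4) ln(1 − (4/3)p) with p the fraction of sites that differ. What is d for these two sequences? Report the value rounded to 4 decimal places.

0.3129

Mismatches occur at site 1 (C↔G), site 3 (G↔T), site 11 (G↔A), site 16 (C↔A), site 17 (G↔T), site 20 (A↔C), site 24 (G↔A), site 28 (G↔C), site 37 (C↔G), site 41 (A↔C), site 42 (C↔A).
p = 11/43 = 0.255814.
d = −0.75 · ln(1 − (4/3)·0.255814) = −0.75 · ln(0.658915) = −0.75 · (-0.417161) = 0.3129.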